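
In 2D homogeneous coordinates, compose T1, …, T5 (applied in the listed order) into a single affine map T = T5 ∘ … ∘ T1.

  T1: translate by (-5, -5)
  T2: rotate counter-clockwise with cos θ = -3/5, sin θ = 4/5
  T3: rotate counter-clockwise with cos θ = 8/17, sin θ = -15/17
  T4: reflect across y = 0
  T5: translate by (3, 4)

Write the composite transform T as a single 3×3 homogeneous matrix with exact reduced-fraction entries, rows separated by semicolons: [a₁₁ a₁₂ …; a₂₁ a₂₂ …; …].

T = [36/85 -77/85 92/17; -77/85 -36/85 181/17; 0 0 1]

T1 = [1 0 -5; 0 1 -5; 0 0 1]
T2·T1 = [-3/5 -4/5 7; 4/5 -3/5 -1; 0 0 1]
T3·…·T1 = [36/85 -77/85 41/17; 77/85 36/85 -113/17; 0 0 1]
T4·…·T1 = [36/85 -77/85 41/17; -77/85 -36/85 113/17; 0 0 1]
T5·…·T1 = [36/85 -77/85 92/17; -77/85 -36/85 181/17; 0 0 1]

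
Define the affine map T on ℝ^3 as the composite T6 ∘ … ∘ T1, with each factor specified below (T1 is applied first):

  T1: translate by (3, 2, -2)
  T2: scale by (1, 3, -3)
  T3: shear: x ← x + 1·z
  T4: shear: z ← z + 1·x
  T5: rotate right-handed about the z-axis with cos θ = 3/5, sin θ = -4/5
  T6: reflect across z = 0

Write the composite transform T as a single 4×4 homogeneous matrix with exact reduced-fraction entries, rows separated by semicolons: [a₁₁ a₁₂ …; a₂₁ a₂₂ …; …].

T1 = [1 0 0 3; 0 1 0 2; 0 0 1 -2; 0 0 0 1]
T2·T1 = [1 0 0 3; 0 3 0 6; 0 0 -3 6; 0 0 0 1]
T3·…·T1 = [1 0 -3 9; 0 3 0 6; 0 0 -3 6; 0 0 0 1]
T4·…·T1 = [1 0 -3 9; 0 3 0 6; 1 0 -6 15; 0 0 0 1]
T5·…·T1 = [3/5 12/5 -9/5 51/5; -4/5 9/5 12/5 -18/5; 1 0 -6 15; 0 0 0 1]
T6·…·T1 = [3/5 12/5 -9/5 51/5; -4/5 9/5 12/5 -18/5; -1 0 6 -15; 0 0 0 1]

T = [3/5 12/5 -9/5 51/5; -4/5 9/5 12/5 -18/5; -1 0 6 -15; 0 0 0 1]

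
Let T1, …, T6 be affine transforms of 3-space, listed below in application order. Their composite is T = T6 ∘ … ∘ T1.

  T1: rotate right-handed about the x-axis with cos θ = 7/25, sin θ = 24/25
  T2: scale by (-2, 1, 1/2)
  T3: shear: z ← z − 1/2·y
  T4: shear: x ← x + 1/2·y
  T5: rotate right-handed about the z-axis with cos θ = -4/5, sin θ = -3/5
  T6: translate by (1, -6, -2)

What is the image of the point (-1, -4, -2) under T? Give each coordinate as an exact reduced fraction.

T1 rotate right-handed about the x-axis with cos θ = 7/25, sin θ = 24/25: (-1, -4, -2) → (-1, 4/5, -22/5)
T2 scale by (-2, 1, 1/2): (-1, 4/5, -22/5) → (2, 4/5, -11/5)
T3 shear: z ← z − 1/2·y: (2, 4/5, -11/5) → (2, 4/5, -13/5)
T4 shear: x ← x + 1/2·y: (2, 4/5, -13/5) → (12/5, 4/5, -13/5)
T5 rotate right-handed about the z-axis with cos θ = -4/5, sin θ = -3/5: (12/5, 4/5, -13/5) → (-36/25, -52/25, -13/5)
T6 translate by (1, -6, -2): (-36/25, -52/25, -13/5) → (-11/25, -202/25, -23/5)

T(p) = (-11/25, -202/25, -23/5)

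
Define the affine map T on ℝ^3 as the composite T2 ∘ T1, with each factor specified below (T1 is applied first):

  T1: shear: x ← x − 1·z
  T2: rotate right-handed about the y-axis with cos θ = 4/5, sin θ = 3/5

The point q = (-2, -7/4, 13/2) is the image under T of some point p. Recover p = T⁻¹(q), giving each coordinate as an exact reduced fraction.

p = (-3/2, -7/4, 4)

T1 = [1 0 -1 0; 0 1 0 0; 0 0 1 0; 0 0 0 1]
T2·T1 = [4/5 0 -1/5 0; 0 1 0 0; -3/5 0 7/5 0; 0 0 0 1]
det M = 1; M⁻¹ = [7/5 0 1/5 0; 0 1 0 0; 3/5 0 4/5 0; 0 0 0 1]
M⁻¹ · (-2, -7/4, 13/2)ᵀ = (-3/2, -7/4, 4)ᵀ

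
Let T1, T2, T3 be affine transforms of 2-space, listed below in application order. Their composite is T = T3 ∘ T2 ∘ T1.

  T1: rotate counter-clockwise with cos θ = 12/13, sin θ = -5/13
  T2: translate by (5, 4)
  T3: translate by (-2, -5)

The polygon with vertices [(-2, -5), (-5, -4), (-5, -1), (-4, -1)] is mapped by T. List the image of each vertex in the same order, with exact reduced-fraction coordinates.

T1 rotate counter-clockwise with cos θ = 12/13, sin θ = -5/13: (-2, -5) → (-49/13, -50/13); (-5, -4) → (-80/13, -23/13); (-5, -1) → (-5, 1); (-4, -1) → (-53/13, 8/13)
T2 translate by (5, 4): (-49/13, -50/13) → (16/13, 2/13); (-80/13, -23/13) → (-15/13, 29/13); (-5, 1) → (0, 5); (-53/13, 8/13) → (12/13, 60/13)
T3 translate by (-2, -5): (16/13, 2/13) → (-10/13, -63/13); (-15/13, 29/13) → (-41/13, -36/13); (0, 5) → (-2, 0); (12/13, 60/13) → (-14/13, -5/13)

image vertices: (-10/13, -63/13), (-41/13, -36/13), (-2, 0), (-14/13, -5/13)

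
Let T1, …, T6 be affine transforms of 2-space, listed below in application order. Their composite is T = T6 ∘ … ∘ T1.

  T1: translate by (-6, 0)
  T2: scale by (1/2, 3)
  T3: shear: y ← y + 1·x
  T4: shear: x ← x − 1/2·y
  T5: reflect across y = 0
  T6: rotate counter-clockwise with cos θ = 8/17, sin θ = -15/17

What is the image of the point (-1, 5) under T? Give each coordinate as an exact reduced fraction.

T1 translate by (-6, 0): (-1, 5) → (-7, 5)
T2 scale by (1/2, 3): (-7, 5) → (-7/2, 15)
T3 shear: y ← y + 1·x: (-7/2, 15) → (-7/2, 23/2)
T4 shear: x ← x − 1/2·y: (-7/2, 23/2) → (-37/4, 23/2)
T5 reflect across y = 0: (-37/4, 23/2) → (-37/4, -23/2)
T6 rotate counter-clockwise with cos θ = 8/17, sin θ = -15/17: (-37/4, -23/2) → (-29/2, 11/4)

T(p) = (-29/2, 11/4)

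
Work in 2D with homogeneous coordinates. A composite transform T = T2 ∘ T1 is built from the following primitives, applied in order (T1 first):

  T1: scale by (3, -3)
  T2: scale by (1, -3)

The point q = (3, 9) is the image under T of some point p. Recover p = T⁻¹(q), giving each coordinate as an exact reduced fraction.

p = (1, 1)

T1 = [3 0 0; 0 -3 0; 0 0 1]
T2·T1 = [3 0 0; 0 9 0; 0 0 1]
det M = 27; M⁻¹ = [1/3 0 0; 0 1/9 0; 0 0 1]
M⁻¹ · (3, 9)ᵀ = (1, 1)ᵀ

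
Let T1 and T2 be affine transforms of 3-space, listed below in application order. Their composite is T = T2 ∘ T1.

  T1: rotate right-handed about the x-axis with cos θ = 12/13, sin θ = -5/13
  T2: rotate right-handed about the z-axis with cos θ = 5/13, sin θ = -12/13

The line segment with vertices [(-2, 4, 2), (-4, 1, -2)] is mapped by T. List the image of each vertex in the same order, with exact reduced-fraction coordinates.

T1 rotate right-handed about the x-axis with cos θ = 12/13, sin θ = -5/13: (-2, 4, 2) → (-2, 58/13, 4/13); (-4, 1, -2) → (-4, 2/13, -29/13)
T2 rotate right-handed about the z-axis with cos θ = 5/13, sin θ = -12/13: (-2, 58/13, 4/13) → (566/169, 602/169, 4/13); (-4, 2/13, -29/13) → (-236/169, 634/169, -29/13)

image vertices: (566/169, 602/169, 4/13), (-236/169, 634/169, -29/13)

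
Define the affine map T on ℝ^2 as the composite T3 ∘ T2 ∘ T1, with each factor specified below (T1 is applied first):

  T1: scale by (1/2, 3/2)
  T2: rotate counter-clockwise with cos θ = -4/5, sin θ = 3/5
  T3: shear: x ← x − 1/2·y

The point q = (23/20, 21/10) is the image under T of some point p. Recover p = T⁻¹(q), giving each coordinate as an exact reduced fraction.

p = (-1, -2)

T1 = [1/2 0 0; 0 3/2 0; 0 0 1]
T2·T1 = [-2/5 -9/10 0; 3/10 -6/5 0; 0 0 1]
T3·…·T1 = [-11/20 -3/10 0; 3/10 -6/5 0; 0 0 1]
det M = 3/4; M⁻¹ = [-8/5 2/5 0; -2/5 -11/15 0; 0 0 1]
M⁻¹ · (23/20, 21/10)ᵀ = (-1, -2)ᵀ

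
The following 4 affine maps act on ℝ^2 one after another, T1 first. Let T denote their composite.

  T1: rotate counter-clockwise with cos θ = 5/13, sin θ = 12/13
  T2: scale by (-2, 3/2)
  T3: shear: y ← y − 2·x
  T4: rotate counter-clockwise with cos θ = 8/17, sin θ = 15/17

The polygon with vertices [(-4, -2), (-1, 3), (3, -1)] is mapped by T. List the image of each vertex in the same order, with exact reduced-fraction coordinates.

T1 rotate counter-clockwise with cos θ = 5/13, sin θ = 12/13: (-4, -2) → (4/13, -58/13); (-1, 3) → (-41/13, 3/13); (3, -1) → (27/13, 31/13)
T2 scale by (-2, 3/2): (4/13, -58/13) → (-8/13, -87/13); (-41/13, 3/13) → (82/13, 9/26); (27/13, 31/13) → (-54/13, 93/26)
T3 shear: y ← y − 2·x: (-8/13, -87/13) → (-8/13, -71/13); (82/13, 9/26) → (82/13, -319/26); (-54/13, 93/26) → (-54/13, 309/26)
T4 rotate counter-clockwise with cos θ = 8/17, sin θ = 15/17: (-8/13, -71/13) → (77/17, -688/221); (82/13, -319/26) → (469/34, -46/221); (-54/13, 309/26) → (-423/34, 426/221)

image vertices: (77/17, -688/221), (469/34, -46/221), (-423/34, 426/221)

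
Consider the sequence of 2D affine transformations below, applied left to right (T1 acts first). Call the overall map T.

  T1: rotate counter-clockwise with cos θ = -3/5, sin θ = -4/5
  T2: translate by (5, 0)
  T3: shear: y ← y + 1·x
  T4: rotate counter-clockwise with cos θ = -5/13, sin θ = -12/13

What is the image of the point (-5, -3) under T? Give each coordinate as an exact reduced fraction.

T1 rotate counter-clockwise with cos θ = -3/5, sin θ = -4/5: (-5, -3) → (3/5, 29/5)
T2 translate by (5, 0): (3/5, 29/5) → (28/5, 29/5)
T3 shear: y ← y + 1·x: (28/5, 29/5) → (28/5, 57/5)
T4 rotate counter-clockwise with cos θ = -5/13, sin θ = -12/13: (28/5, 57/5) → (544/65, -621/65)

T(p) = (544/65, -621/65)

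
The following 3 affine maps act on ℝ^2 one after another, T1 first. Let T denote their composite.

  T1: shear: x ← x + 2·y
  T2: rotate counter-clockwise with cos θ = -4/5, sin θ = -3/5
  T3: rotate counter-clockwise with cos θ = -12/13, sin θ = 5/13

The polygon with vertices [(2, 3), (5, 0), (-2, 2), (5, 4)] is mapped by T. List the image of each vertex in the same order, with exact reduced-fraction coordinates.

image vertices: (456/65, 317/65), (63/13, 16/13), (94/65, 158/65), (151/13, 92/13)

T1 shear: x ← x + 2·y: (2, 3) → (8, 3); (5, 0) → (5, 0); (-2, 2) → (2, 2); (5, 4) → (13, 4)
T2 rotate counter-clockwise with cos θ = -4/5, sin θ = -3/5: (8, 3) → (-23/5, -36/5); (5, 0) → (-4, -3); (2, 2) → (-2/5, -14/5); (13, 4) → (-8, -11)
T3 rotate counter-clockwise with cos θ = -12/13, sin θ = 5/13: (-23/5, -36/5) → (456/65, 317/65); (-4, -3) → (63/13, 16/13); (-2/5, -14/5) → (94/65, 158/65); (-8, -11) → (151/13, 92/13)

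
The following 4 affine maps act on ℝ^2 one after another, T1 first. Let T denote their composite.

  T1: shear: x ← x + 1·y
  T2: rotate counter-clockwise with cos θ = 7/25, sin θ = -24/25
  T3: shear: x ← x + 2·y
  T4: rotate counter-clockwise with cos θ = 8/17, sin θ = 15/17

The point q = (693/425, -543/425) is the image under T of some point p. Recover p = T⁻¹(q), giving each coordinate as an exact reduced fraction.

T1 = [1 1 0; 0 1 0; 0 0 1]
T2·T1 = [7/25 31/25 0; -24/25 -17/25 0; 0 0 1]
T3·…·T1 = [-41/25 -3/25 0; -24/25 -17/25 0; 0 0 1]
T4·…·T1 = [32/425 231/425 0; -807/425 -181/425 0; 0 0 1]
det M = 1; M⁻¹ = [-181/425 -231/425 0; 807/425 32/425 0; 0 0 1]
M⁻¹ · (693/425, -543/425)ᵀ = (0, 3)ᵀ

p = (0, 3)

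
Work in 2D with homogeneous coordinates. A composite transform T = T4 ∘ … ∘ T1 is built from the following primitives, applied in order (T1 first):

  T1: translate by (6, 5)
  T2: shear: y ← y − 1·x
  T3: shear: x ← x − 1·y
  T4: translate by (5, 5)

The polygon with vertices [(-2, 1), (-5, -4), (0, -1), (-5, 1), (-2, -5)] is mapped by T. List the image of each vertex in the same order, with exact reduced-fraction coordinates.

image vertices: (7, 7), (6, 5), (13, 3), (1, 10), (13, 1)

T1 translate by (6, 5): (-2, 1) → (4, 6); (-5, -4) → (1, 1); (0, -1) → (6, 4); (-5, 1) → (1, 6); (-2, -5) → (4, 0)
T2 shear: y ← y − 1·x: (4, 6) → (4, 2); (1, 1) → (1, 0); (6, 4) → (6, -2); (1, 6) → (1, 5); (4, 0) → (4, -4)
T3 shear: x ← x − 1·y: (4, 2) → (2, 2); (1, 0) → (1, 0); (6, -2) → (8, -2); (1, 5) → (-4, 5); (4, -4) → (8, -4)
T4 translate by (5, 5): (2, 2) → (7, 7); (1, 0) → (6, 5); (8, -2) → (13, 3); (-4, 5) → (1, 10); (8, -4) → (13, 1)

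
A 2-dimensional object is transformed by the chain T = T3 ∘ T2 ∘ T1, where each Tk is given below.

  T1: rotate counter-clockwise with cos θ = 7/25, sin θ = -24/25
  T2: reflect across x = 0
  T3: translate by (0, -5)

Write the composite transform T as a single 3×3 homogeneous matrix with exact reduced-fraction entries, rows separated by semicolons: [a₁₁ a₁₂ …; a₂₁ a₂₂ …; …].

T = [-7/25 -24/25 0; -24/25 7/25 -5; 0 0 1]

T1 = [7/25 24/25 0; -24/25 7/25 0; 0 0 1]
T2·T1 = [-7/25 -24/25 0; -24/25 7/25 0; 0 0 1]
T3·…·T1 = [-7/25 -24/25 0; -24/25 7/25 -5; 0 0 1]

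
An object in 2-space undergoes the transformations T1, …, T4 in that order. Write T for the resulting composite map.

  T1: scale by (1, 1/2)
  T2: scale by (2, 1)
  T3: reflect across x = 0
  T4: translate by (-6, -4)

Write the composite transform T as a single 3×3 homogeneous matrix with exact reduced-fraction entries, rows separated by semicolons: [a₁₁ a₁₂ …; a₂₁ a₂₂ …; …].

T = [-2 0 -6; 0 1/2 -4; 0 0 1]

T1 = [1 0 0; 0 1/2 0; 0 0 1]
T2·T1 = [2 0 0; 0 1/2 0; 0 0 1]
T3·…·T1 = [-2 0 0; 0 1/2 0; 0 0 1]
T4·…·T1 = [-2 0 -6; 0 1/2 -4; 0 0 1]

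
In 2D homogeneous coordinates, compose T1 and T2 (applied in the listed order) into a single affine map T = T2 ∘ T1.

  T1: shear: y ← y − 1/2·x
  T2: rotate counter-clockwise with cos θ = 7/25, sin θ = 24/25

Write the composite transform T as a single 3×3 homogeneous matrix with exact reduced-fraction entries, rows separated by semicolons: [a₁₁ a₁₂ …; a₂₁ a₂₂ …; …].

T = [19/25 -24/25 0; 41/50 7/25 0; 0 0 1]

T1 = [1 0 0; -1/2 1 0; 0 0 1]
T2·T1 = [19/25 -24/25 0; 41/50 7/25 0; 0 0 1]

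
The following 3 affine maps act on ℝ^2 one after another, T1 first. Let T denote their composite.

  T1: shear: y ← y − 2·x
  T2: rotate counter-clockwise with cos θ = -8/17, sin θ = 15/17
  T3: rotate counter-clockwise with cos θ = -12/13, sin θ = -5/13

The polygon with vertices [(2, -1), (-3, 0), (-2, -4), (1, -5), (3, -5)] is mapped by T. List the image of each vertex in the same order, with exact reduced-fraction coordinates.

T1 shear: y ← y − 2·x: (2, -1) → (2, -5); (-3, 0) → (-3, 6); (-2, -4) → (-2, 0); (1, -5) → (1, -7); (3, -5) → (3, -11)
T2 rotate counter-clockwise with cos θ = -8/17, sin θ = 15/17: (2, -5) → (59/17, 70/17); (-3, 6) → (-66/17, -93/17); (-2, 0) → (16/17, -30/17); (1, -7) → (97/17, 71/17); (3, -11) → (141/17, 133/17)
T3 rotate counter-clockwise with cos θ = -12/13, sin θ = -5/13: (59/17, 70/17) → (-358/221, -1135/221); (-66/17, -93/17) → (327/221, 1446/221); (16/17, -30/17) → (-342/221, 280/221); (97/17, 71/17) → (-809/221, -1337/221); (141/17, 133/17) → (-79/17, -177/17)

image vertices: (-358/221, -1135/221), (327/221, 1446/221), (-342/221, 280/221), (-809/221, -1337/221), (-79/17, -177/17)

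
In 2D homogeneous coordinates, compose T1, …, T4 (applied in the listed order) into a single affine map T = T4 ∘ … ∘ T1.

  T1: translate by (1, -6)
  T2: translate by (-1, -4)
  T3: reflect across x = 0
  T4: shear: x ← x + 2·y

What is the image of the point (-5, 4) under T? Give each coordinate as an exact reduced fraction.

T1 translate by (1, -6): (-5, 4) → (-4, -2)
T2 translate by (-1, -4): (-4, -2) → (-5, -6)
T3 reflect across x = 0: (-5, -6) → (5, -6)
T4 shear: x ← x + 2·y: (5, -6) → (-7, -6)

T(p) = (-7, -6)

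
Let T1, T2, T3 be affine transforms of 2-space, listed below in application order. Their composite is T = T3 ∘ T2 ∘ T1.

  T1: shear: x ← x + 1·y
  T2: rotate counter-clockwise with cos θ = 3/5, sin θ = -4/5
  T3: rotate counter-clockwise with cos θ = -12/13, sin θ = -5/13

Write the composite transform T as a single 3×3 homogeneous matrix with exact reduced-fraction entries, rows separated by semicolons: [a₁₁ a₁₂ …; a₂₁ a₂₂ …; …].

T1 = [1 1 0; 0 1 0; 0 0 1]
T2·T1 = [3/5 7/5 0; -4/5 -1/5 0; 0 0 1]
T3·…·T1 = [-56/65 -89/65 0; 33/65 -23/65 0; 0 0 1]

T = [-56/65 -89/65 0; 33/65 -23/65 0; 0 0 1]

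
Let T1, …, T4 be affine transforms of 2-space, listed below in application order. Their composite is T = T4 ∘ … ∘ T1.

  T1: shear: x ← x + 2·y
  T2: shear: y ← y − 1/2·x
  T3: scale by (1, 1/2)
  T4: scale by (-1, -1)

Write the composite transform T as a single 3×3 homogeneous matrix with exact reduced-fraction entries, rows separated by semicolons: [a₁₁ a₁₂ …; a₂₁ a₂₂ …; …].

T1 = [1 2 0; 0 1 0; 0 0 1]
T2·T1 = [1 2 0; -1/2 0 0; 0 0 1]
T3·…·T1 = [1 2 0; -1/4 0 0; 0 0 1]
T4·…·T1 = [-1 -2 0; 1/4 0 0; 0 0 1]

T = [-1 -2 0; 1/4 0 0; 0 0 1]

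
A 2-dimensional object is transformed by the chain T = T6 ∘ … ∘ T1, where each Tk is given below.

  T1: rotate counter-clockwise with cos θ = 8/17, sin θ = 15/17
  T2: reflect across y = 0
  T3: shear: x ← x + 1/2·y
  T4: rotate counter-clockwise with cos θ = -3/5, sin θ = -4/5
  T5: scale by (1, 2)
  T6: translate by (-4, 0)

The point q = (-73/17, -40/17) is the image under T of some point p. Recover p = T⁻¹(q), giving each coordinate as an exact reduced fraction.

p = (0, -1)

T1 = [8/17 -15/17 0; 15/17 8/17 0; 0 0 1]
T2·T1 = [8/17 -15/17 0; -15/17 -8/17 0; 0 0 1]
T3·…·T1 = [1/34 -19/17 0; -15/17 -8/17 0; 0 0 1]
T4·…·T1 = [-123/170 5/17 0; 43/85 20/17 0; 0 0 1]
T5·…·T1 = [-123/170 5/17 0; 86/85 40/17 0; 0 0 1]
T6·…·T1 = [-123/170 5/17 -4; 86/85 40/17 0; 0 0 1]
det M = -2; M⁻¹ = [-20/17 5/34 -80/17; 43/85 123/340 172/85; 0 0 1]
M⁻¹ · (-73/17, -40/17)ᵀ = (0, -1)ᵀ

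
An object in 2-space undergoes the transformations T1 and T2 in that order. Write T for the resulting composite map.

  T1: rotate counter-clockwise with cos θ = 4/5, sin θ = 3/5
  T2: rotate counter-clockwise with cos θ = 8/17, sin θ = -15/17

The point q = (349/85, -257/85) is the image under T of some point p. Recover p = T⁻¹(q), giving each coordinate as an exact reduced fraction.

p = (5, -1)

T1 = [4/5 -3/5 0; 3/5 4/5 0; 0 0 1]
T2·T1 = [77/85 36/85 0; -36/85 77/85 0; 0 0 1]
det M = 1; M⁻¹ = [77/85 -36/85 0; 36/85 77/85 0; 0 0 1]
M⁻¹ · (349/85, -257/85)ᵀ = (5, -1)ᵀ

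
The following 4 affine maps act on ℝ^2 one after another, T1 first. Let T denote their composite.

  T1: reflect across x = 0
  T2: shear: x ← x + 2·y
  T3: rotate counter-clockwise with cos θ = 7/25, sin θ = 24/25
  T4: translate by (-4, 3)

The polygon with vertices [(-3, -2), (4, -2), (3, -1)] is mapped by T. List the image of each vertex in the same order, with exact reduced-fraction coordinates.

T1 reflect across x = 0: (-3, -2) → (3, -2); (4, -2) → (-4, -2); (3, -1) → (-3, -1)
T2 shear: x ← x + 2·y: (3, -2) → (-1, -2); (-4, -2) → (-8, -2); (-3, -1) → (-5, -1)
T3 rotate counter-clockwise with cos θ = 7/25, sin θ = 24/25: (-1, -2) → (41/25, -38/25); (-8, -2) → (-8/25, -206/25); (-5, -1) → (-11/25, -127/25)
T4 translate by (-4, 3): (41/25, -38/25) → (-59/25, 37/25); (-8/25, -206/25) → (-108/25, -131/25); (-11/25, -127/25) → (-111/25, -52/25)

image vertices: (-59/25, 37/25), (-108/25, -131/25), (-111/25, -52/25)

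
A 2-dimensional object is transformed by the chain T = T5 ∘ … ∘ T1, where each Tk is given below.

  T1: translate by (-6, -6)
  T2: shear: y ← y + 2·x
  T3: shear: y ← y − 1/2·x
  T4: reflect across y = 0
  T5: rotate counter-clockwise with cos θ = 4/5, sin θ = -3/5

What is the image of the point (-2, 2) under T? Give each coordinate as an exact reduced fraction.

T1 translate by (-6, -6): (-2, 2) → (-8, -4)
T2 shear: y ← y + 2·x: (-8, -4) → (-8, -20)
T3 shear: y ← y − 1/2·x: (-8, -20) → (-8, -16)
T4 reflect across y = 0: (-8, -16) → (-8, 16)
T5 rotate counter-clockwise with cos θ = 4/5, sin θ = -3/5: (-8, 16) → (16/5, 88/5)

T(p) = (16/5, 88/5)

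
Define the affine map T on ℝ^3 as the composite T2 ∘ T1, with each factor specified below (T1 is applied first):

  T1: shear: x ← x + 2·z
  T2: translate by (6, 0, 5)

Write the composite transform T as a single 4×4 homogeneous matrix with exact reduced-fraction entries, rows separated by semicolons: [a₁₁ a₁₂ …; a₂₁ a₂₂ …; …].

T1 = [1 0 2 0; 0 1 0 0; 0 0 1 0; 0 0 0 1]
T2·T1 = [1 0 2 6; 0 1 0 0; 0 0 1 5; 0 0 0 1]

T = [1 0 2 6; 0 1 0 0; 0 0 1 5; 0 0 0 1]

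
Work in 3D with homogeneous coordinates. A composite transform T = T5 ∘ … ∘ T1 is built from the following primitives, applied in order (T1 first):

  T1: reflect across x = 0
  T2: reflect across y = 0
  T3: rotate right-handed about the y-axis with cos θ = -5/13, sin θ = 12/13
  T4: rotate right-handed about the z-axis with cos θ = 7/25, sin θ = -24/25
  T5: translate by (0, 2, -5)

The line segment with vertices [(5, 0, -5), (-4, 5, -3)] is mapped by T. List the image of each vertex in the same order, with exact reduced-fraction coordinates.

image vertices: (-49/65, 298/65, 20/13), (-1952/325, 1539/325, -98/13)

T1 reflect across x = 0: (5, 0, -5) → (-5, 0, -5); (-4, 5, -3) → (4, 5, -3)
T2 reflect across y = 0: (-5, 0, -5) → (-5, 0, -5); (4, 5, -3) → (4, -5, -3)
T3 rotate right-handed about the y-axis with cos θ = -5/13, sin θ = 12/13: (-5, 0, -5) → (-35/13, 0, 85/13); (4, -5, -3) → (-56/13, -5, -33/13)
T4 rotate right-handed about the z-axis with cos θ = 7/25, sin θ = -24/25: (-35/13, 0, 85/13) → (-49/65, 168/65, 85/13); (-56/13, -5, -33/13) → (-1952/325, 889/325, -33/13)
T5 translate by (0, 2, -5): (-49/65, 168/65, 85/13) → (-49/65, 298/65, 20/13); (-1952/325, 889/325, -33/13) → (-1952/325, 1539/325, -98/13)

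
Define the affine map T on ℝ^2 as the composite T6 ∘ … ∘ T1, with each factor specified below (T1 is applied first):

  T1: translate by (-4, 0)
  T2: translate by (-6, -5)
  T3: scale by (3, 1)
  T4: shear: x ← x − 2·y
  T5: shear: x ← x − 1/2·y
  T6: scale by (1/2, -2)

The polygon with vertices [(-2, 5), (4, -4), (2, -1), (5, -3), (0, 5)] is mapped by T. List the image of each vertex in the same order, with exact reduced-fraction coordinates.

image vertices: (-18, 0), (9/4, 18), (-9/2, 12), (5/2, 16), (-15, 0)

T1 translate by (-4, 0): (-2, 5) → (-6, 5); (4, -4) → (0, -4); (2, -1) → (-2, -1); (5, -3) → (1, -3); (0, 5) → (-4, 5)
T2 translate by (-6, -5): (-6, 5) → (-12, 0); (0, -4) → (-6, -9); (-2, -1) → (-8, -6); (1, -3) → (-5, -8); (-4, 5) → (-10, 0)
T3 scale by (3, 1): (-12, 0) → (-36, 0); (-6, -9) → (-18, -9); (-8, -6) → (-24, -6); (-5, -8) → (-15, -8); (-10, 0) → (-30, 0)
T4 shear: x ← x − 2·y: (-36, 0) → (-36, 0); (-18, -9) → (0, -9); (-24, -6) → (-12, -6); (-15, -8) → (1, -8); (-30, 0) → (-30, 0)
T5 shear: x ← x − 1/2·y: (-36, 0) → (-36, 0); (0, -9) → (9/2, -9); (-12, -6) → (-9, -6); (1, -8) → (5, -8); (-30, 0) → (-30, 0)
T6 scale by (1/2, -2): (-36, 0) → (-18, 0); (9/2, -9) → (9/4, 18); (-9, -6) → (-9/2, 12); (5, -8) → (5/2, 16); (-30, 0) → (-15, 0)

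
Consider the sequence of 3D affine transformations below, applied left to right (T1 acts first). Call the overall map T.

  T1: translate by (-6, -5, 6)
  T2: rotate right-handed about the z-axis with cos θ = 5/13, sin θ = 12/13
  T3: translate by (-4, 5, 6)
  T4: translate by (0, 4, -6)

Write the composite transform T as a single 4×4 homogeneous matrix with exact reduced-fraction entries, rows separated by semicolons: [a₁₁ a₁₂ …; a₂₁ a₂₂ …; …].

T1 = [1 0 0 -6; 0 1 0 -5; 0 0 1 6; 0 0 0 1]
T2·T1 = [5/13 -12/13 0 30/13; 12/13 5/13 0 -97/13; 0 0 1 6; 0 0 0 1]
T3·…·T1 = [5/13 -12/13 0 -22/13; 12/13 5/13 0 -32/13; 0 0 1 12; 0 0 0 1]
T4·…·T1 = [5/13 -12/13 0 -22/13; 12/13 5/13 0 20/13; 0 0 1 6; 0 0 0 1]

T = [5/13 -12/13 0 -22/13; 12/13 5/13 0 20/13; 0 0 1 6; 0 0 0 1]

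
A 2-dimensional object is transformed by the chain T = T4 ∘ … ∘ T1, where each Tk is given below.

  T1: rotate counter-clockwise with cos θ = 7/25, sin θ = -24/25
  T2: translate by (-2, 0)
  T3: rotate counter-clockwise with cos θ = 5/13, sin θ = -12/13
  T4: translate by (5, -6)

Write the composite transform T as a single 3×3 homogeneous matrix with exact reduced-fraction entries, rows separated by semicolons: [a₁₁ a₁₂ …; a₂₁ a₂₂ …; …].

T = [-253/325 204/325 55/13; -204/325 -253/325 -54/13; 0 0 1]

T1 = [7/25 24/25 0; -24/25 7/25 0; 0 0 1]
T2·T1 = [7/25 24/25 -2; -24/25 7/25 0; 0 0 1]
T3·…·T1 = [-253/325 204/325 -10/13; -204/325 -253/325 24/13; 0 0 1]
T4·…·T1 = [-253/325 204/325 55/13; -204/325 -253/325 -54/13; 0 0 1]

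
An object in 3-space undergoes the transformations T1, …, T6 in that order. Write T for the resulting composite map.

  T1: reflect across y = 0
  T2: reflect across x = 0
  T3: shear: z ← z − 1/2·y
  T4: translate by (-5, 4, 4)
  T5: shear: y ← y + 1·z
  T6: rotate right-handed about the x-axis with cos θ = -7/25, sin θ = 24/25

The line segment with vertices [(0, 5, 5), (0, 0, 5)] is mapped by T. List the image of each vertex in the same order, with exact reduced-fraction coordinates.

T1 reflect across y = 0: (0, 5, 5) → (0, -5, 5); (0, 0, 5) → (0, 0, 5)
T2 reflect across x = 0: (0, -5, 5) → (0, -5, 5); (0, 0, 5) → (0, 0, 5)
T3 shear: z ← z − 1/2·y: (0, -5, 5) → (0, -5, 15/2); (0, 0, 5) → (0, 0, 5)
T4 translate by (-5, 4, 4): (0, -5, 15/2) → (-5, -1, 23/2); (0, 0, 5) → (-5, 4, 9)
T5 shear: y ← y + 1·z: (-5, -1, 23/2) → (-5, 21/2, 23/2); (-5, 4, 9) → (-5, 13, 9)
T6 rotate right-handed about the x-axis with cos θ = -7/25, sin θ = 24/25: (-5, 21/2, 23/2) → (-5, -699/50, 343/50); (-5, 13, 9) → (-5, -307/25, 249/25)

image vertices: (-5, -699/50, 343/50), (-5, -307/25, 249/25)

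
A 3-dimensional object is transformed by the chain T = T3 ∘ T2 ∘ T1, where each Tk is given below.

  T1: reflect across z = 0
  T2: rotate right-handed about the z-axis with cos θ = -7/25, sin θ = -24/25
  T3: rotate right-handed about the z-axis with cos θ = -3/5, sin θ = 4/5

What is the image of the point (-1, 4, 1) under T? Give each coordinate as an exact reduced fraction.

T1 reflect across z = 0: (-1, 4, 1) → (-1, 4, -1)
T2 rotate right-handed about the z-axis with cos θ = -7/25, sin θ = -24/25: (-1, 4, -1) → (103/25, -4/25, -1)
T3 rotate right-handed about the z-axis with cos θ = -3/5, sin θ = 4/5: (103/25, -4/25, -1) → (-293/125, 424/125, -1)

T(p) = (-293/125, 424/125, -1)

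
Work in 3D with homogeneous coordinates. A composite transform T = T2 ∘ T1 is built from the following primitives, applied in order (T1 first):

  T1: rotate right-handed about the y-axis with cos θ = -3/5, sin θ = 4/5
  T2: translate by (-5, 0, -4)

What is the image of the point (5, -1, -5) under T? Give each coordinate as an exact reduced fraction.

T1 rotate right-handed about the y-axis with cos θ = -3/5, sin θ = 4/5: (5, -1, -5) → (-7, -1, -1)
T2 translate by (-5, 0, -4): (-7, -1, -1) → (-12, -1, -5)

T(p) = (-12, -1, -5)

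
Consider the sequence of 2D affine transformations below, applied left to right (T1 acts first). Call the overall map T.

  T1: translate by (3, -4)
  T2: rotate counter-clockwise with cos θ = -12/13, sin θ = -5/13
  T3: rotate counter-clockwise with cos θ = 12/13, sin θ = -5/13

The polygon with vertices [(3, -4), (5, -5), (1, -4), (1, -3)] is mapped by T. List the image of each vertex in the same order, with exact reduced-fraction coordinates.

T1 translate by (3, -4): (3, -4) → (6, -8); (5, -5) → (8, -9); (1, -4) → (4, -8); (1, -3) → (4, -7)
T2 rotate counter-clockwise with cos θ = -12/13, sin θ = -5/13: (6, -8) → (-112/13, 66/13); (8, -9) → (-141/13, 68/13); (4, -8) → (-88/13, 76/13); (4, -7) → (-83/13, 64/13)
T3 rotate counter-clockwise with cos θ = 12/13, sin θ = -5/13: (-112/13, 66/13) → (-6, 8); (-141/13, 68/13) → (-8, 9); (-88/13, 76/13) → (-4, 8); (-83/13, 64/13) → (-4, 7)

image vertices: (-6, 8), (-8, 9), (-4, 8), (-4, 7)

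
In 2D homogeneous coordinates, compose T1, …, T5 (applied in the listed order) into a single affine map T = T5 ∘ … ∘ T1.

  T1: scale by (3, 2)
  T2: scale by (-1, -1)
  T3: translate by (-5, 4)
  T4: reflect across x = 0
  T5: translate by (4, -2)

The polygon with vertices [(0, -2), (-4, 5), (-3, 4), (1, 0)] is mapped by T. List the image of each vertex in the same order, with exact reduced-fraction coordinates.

T1 scale by (3, 2): (0, -2) → (0, -4); (-4, 5) → (-12, 10); (-3, 4) → (-9, 8); (1, 0) → (3, 0)
T2 scale by (-1, -1): (0, -4) → (0, 4); (-12, 10) → (12, -10); (-9, 8) → (9, -8); (3, 0) → (-3, 0)
T3 translate by (-5, 4): (0, 4) → (-5, 8); (12, -10) → (7, -6); (9, -8) → (4, -4); (-3, 0) → (-8, 4)
T4 reflect across x = 0: (-5, 8) → (5, 8); (7, -6) → (-7, -6); (4, -4) → (-4, -4); (-8, 4) → (8, 4)
T5 translate by (4, -2): (5, 8) → (9, 6); (-7, -6) → (-3, -8); (-4, -4) → (0, -6); (8, 4) → (12, 2)

image vertices: (9, 6), (-3, -8), (0, -6), (12, 2)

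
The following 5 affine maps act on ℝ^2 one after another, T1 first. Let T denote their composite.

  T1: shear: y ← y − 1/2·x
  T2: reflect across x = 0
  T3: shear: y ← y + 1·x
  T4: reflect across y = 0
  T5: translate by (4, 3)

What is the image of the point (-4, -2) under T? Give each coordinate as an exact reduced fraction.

T1 shear: y ← y − 1/2·x: (-4, -2) → (-4, 0)
T2 reflect across x = 0: (-4, 0) → (4, 0)
T3 shear: y ← y + 1·x: (4, 0) → (4, 4)
T4 reflect across y = 0: (4, 4) → (4, -4)
T5 translate by (4, 3): (4, -4) → (8, -1)

T(p) = (8, -1)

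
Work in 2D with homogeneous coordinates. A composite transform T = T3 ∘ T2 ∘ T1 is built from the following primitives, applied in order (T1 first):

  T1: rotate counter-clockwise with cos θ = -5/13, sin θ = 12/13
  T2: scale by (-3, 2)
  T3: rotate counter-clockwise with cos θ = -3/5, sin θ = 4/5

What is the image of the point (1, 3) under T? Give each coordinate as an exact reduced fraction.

T(p) = (-69/13, 102/13)

T1 rotate counter-clockwise with cos θ = -5/13, sin θ = 12/13: (1, 3) → (-41/13, -3/13)
T2 scale by (-3, 2): (-41/13, -3/13) → (123/13, -6/13)
T3 rotate counter-clockwise with cos θ = -3/5, sin θ = 4/5: (123/13, -6/13) → (-69/13, 102/13)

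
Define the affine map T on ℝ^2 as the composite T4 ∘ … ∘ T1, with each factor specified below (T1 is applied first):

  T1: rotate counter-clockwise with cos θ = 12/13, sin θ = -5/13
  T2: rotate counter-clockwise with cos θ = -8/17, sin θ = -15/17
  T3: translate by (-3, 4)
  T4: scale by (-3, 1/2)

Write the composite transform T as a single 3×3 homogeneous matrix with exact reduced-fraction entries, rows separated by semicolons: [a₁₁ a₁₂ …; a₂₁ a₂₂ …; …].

T1 = [12/13 5/13 0; -5/13 12/13 0; 0 0 1]
T2·T1 = [-171/221 140/221 0; -140/221 -171/221 0; 0 0 1]
T3·…·T1 = [-171/221 140/221 -3; -140/221 -171/221 4; 0 0 1]
T4·…·T1 = [513/221 -420/221 9; -70/221 -171/442 2; 0 0 1]

T = [513/221 -420/221 9; -70/221 -171/442 2; 0 0 1]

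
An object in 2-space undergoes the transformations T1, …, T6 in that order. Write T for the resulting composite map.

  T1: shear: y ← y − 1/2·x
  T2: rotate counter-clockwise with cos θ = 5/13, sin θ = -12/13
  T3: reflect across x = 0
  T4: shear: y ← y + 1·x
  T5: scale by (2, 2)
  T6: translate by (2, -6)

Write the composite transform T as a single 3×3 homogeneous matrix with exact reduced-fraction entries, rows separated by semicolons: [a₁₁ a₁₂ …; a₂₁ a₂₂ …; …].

T = [2/13 -24/13 2; -27/13 -14/13 -6; 0 0 1]

T1 = [1 0 0; -1/2 1 0; 0 0 1]
T2·T1 = [-1/13 12/13 0; -29/26 5/13 0; 0 0 1]
T3·…·T1 = [1/13 -12/13 0; -29/26 5/13 0; 0 0 1]
T4·…·T1 = [1/13 -12/13 0; -27/26 -7/13 0; 0 0 1]
T5·…·T1 = [2/13 -24/13 0; -27/13 -14/13 0; 0 0 1]
T6·…·T1 = [2/13 -24/13 2; -27/13 -14/13 -6; 0 0 1]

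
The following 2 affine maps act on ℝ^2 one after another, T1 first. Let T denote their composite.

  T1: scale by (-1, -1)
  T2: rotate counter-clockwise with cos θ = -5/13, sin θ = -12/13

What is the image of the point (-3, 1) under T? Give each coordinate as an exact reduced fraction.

T1 scale by (-1, -1): (-3, 1) → (3, -1)
T2 rotate counter-clockwise with cos θ = -5/13, sin θ = -12/13: (3, -1) → (-27/13, -31/13)

T(p) = (-27/13, -31/13)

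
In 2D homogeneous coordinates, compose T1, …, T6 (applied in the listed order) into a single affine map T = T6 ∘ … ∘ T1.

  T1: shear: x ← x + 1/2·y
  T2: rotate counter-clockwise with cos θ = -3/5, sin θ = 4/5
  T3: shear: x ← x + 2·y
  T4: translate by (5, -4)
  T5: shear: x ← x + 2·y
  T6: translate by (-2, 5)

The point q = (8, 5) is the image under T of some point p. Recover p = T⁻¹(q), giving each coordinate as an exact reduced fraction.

T1 = [1 1/2 0; 0 1 0; 0 0 1]
T2·T1 = [-3/5 -11/10 0; 4/5 -1/5 0; 0 0 1]
T3·…·T1 = [1 -3/2 0; 4/5 -1/5 0; 0 0 1]
T4·…·T1 = [1 -3/2 5; 4/5 -1/5 -4; 0 0 1]
T5·…·T1 = [13/5 -19/10 -3; 4/5 -1/5 -4; 0 0 1]
T6·…·T1 = [13/5 -19/10 -5; 4/5 -1/5 1; 0 0 1]
det M = 1; M⁻¹ = [-1/5 19/10 -29/10; -4/5 13/5 -33/5; 0 0 1]
M⁻¹ · (8, 5)ᵀ = (5, 0)ᵀ

p = (5, 0)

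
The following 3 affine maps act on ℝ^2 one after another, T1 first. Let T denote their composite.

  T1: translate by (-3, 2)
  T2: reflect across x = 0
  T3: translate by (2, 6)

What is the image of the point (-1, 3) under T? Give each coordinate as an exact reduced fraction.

T(p) = (6, 11)

T1 translate by (-3, 2): (-1, 3) → (-4, 5)
T2 reflect across x = 0: (-4, 5) → (4, 5)
T3 translate by (2, 6): (4, 5) → (6, 11)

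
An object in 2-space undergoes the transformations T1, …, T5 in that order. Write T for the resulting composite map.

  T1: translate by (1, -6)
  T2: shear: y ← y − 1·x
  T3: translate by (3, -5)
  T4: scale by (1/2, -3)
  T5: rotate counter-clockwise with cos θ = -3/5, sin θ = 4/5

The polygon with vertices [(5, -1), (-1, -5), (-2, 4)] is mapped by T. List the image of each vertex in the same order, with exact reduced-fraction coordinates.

T1 translate by (1, -6): (5, -1) → (6, -7); (-1, -5) → (0, -11); (-2, 4) → (-1, -2)
T2 shear: y ← y − 1·x: (6, -7) → (6, -13); (0, -11) → (0, -11); (-1, -2) → (-1, -1)
T3 translate by (3, -5): (6, -13) → (9, -18); (0, -11) → (3, -16); (-1, -1) → (2, -6)
T4 scale by (1/2, -3): (9, -18) → (9/2, 54); (3, -16) → (3/2, 48); (2, -6) → (1, 18)
T5 rotate counter-clockwise with cos θ = -3/5, sin θ = 4/5: (9/2, 54) → (-459/10, -144/5); (3/2, 48) → (-393/10, -138/5); (1, 18) → (-15, -10)

image vertices: (-459/10, -144/5), (-393/10, -138/5), (-15, -10)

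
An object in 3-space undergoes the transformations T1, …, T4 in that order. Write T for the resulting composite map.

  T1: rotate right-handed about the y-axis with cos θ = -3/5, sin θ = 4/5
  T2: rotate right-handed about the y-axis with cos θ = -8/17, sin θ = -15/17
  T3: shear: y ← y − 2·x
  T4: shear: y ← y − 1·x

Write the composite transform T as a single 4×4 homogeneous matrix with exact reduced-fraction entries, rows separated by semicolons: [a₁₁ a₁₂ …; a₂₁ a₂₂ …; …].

T = [84/85 0 13/85 0; -252/85 1 -39/85 0; -13/85 0 84/85 0; 0 0 0 1]

T1 = [-3/5 0 4/5 0; 0 1 0 0; -4/5 0 -3/5 0; 0 0 0 1]
T2·T1 = [84/85 0 13/85 0; 0 1 0 0; -13/85 0 84/85 0; 0 0 0 1]
T3·…·T1 = [84/85 0 13/85 0; -168/85 1 -26/85 0; -13/85 0 84/85 0; 0 0 0 1]
T4·…·T1 = [84/85 0 13/85 0; -252/85 1 -39/85 0; -13/85 0 84/85 0; 0 0 0 1]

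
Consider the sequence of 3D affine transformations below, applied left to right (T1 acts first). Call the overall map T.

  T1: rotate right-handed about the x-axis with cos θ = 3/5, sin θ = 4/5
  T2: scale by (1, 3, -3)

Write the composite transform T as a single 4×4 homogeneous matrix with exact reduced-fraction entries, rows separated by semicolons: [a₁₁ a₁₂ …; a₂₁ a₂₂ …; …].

T = [1 0 0 0; 0 9/5 -12/5 0; 0 -12/5 -9/5 0; 0 0 0 1]

T1 = [1 0 0 0; 0 3/5 -4/5 0; 0 4/5 3/5 0; 0 0 0 1]
T2·T1 = [1 0 0 0; 0 9/5 -12/5 0; 0 -12/5 -9/5 0; 0 0 0 1]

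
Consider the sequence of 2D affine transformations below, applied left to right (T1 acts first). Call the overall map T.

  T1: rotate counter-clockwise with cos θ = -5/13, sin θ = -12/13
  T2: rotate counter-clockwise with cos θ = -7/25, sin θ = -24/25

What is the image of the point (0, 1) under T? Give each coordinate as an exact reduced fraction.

T(p) = (-204/325, -253/325)

T1 rotate counter-clockwise with cos θ = -5/13, sin θ = -12/13: (0, 1) → (12/13, -5/13)
T2 rotate counter-clockwise with cos θ = -7/25, sin θ = -24/25: (12/13, -5/13) → (-204/325, -253/325)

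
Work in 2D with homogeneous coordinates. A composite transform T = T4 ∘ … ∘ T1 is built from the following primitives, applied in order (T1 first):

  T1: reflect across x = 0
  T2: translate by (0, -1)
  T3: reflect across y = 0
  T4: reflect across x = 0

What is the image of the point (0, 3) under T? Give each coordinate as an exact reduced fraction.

T1 reflect across x = 0: (0, 3) → (0, 3)
T2 translate by (0, -1): (0, 3) → (0, 2)
T3 reflect across y = 0: (0, 2) → (0, -2)
T4 reflect across x = 0: (0, -2) → (0, -2)

T(p) = (0, -2)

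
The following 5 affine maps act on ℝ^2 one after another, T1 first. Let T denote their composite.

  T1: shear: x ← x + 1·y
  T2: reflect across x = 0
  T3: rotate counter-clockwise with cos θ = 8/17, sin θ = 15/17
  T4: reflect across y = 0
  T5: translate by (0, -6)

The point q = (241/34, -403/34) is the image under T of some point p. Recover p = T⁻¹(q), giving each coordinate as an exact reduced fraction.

T1 = [1 1 0; 0 1 0; 0 0 1]
T2·T1 = [-1 -1 0; 0 1 0; 0 0 1]
T3·…·T1 = [-8/17 -23/17 0; -15/17 -7/17 0; 0 0 1]
T4·…·T1 = [-8/17 -23/17 0; 15/17 7/17 0; 0 0 1]
T5·…·T1 = [-8/17 -23/17 0; 15/17 7/17 -6; 0 0 1]
det M = 1; M⁻¹ = [7/17 23/17 138/17; -15/17 -8/17 -48/17; 0 0 1]
M⁻¹ · (241/34, -403/34)ᵀ = (-5, -7/2)ᵀ

p = (-5, -7/2)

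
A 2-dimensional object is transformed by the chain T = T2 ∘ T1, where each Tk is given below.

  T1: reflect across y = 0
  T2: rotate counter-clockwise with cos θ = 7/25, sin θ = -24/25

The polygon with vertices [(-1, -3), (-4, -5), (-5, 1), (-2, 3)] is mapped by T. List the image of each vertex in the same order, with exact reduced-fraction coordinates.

T1 reflect across y = 0: (-1, -3) → (-1, 3); (-4, -5) → (-4, 5); (-5, 1) → (-5, -1); (-2, 3) → (-2, -3)
T2 rotate counter-clockwise with cos θ = 7/25, sin θ = -24/25: (-1, 3) → (13/5, 9/5); (-4, 5) → (92/25, 131/25); (-5, -1) → (-59/25, 113/25); (-2, -3) → (-86/25, 27/25)

image vertices: (13/5, 9/5), (92/25, 131/25), (-59/25, 113/25), (-86/25, 27/25)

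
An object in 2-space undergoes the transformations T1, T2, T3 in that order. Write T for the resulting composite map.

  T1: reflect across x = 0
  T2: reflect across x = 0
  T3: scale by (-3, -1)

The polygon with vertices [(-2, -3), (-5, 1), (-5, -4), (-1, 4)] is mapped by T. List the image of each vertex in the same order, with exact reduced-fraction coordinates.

T1 reflect across x = 0: (-2, -3) → (2, -3); (-5, 1) → (5, 1); (-5, -4) → (5, -4); (-1, 4) → (1, 4)
T2 reflect across x = 0: (2, -3) → (-2, -3); (5, 1) → (-5, 1); (5, -4) → (-5, -4); (1, 4) → (-1, 4)
T3 scale by (-3, -1): (-2, -3) → (6, 3); (-5, 1) → (15, -1); (-5, -4) → (15, 4); (-1, 4) → (3, -4)

image vertices: (6, 3), (15, -1), (15, 4), (3, -4)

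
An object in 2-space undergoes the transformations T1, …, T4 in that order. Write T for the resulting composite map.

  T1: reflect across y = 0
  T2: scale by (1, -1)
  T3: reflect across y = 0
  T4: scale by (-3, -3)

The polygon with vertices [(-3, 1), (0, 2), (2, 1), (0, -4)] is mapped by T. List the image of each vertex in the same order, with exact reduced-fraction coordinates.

image vertices: (9, 3), (0, 6), (-6, 3), (0, -12)

T1 reflect across y = 0: (-3, 1) → (-3, -1); (0, 2) → (0, -2); (2, 1) → (2, -1); (0, -4) → (0, 4)
T2 scale by (1, -1): (-3, -1) → (-3, 1); (0, -2) → (0, 2); (2, -1) → (2, 1); (0, 4) → (0, -4)
T3 reflect across y = 0: (-3, 1) → (-3, -1); (0, 2) → (0, -2); (2, 1) → (2, -1); (0, -4) → (0, 4)
T4 scale by (-3, -3): (-3, -1) → (9, 3); (0, -2) → (0, 6); (2, -1) → (-6, 3); (0, 4) → (0, -12)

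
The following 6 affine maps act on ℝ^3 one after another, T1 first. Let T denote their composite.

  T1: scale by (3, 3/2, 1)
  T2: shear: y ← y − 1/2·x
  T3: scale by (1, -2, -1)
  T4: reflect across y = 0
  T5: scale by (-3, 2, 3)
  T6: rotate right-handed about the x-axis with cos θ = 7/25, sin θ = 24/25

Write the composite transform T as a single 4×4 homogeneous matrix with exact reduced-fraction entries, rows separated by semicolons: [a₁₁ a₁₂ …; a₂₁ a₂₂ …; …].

T = [-9 0 0 0; -42/25 42/25 72/25 0; -144/25 144/25 -21/25 0; 0 0 0 1]

T1 = [3 0 0 0; 0 3/2 0 0; 0 0 1 0; 0 0 0 1]
T2·T1 = [3 0 0 0; -3/2 3/2 0 0; 0 0 1 0; 0 0 0 1]
T3·…·T1 = [3 0 0 0; 3 -3 0 0; 0 0 -1 0; 0 0 0 1]
T4·…·T1 = [3 0 0 0; -3 3 0 0; 0 0 -1 0; 0 0 0 1]
T5·…·T1 = [-9 0 0 0; -6 6 0 0; 0 0 -3 0; 0 0 0 1]
T6·…·T1 = [-9 0 0 0; -42/25 42/25 72/25 0; -144/25 144/25 -21/25 0; 0 0 0 1]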